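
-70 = -70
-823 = -823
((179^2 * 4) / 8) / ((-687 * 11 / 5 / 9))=-480615 / 5038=-95.40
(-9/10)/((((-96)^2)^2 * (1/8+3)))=-1/294912000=-0.00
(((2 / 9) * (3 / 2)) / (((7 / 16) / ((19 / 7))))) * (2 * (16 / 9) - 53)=-135280 / 1323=-102.25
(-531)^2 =281961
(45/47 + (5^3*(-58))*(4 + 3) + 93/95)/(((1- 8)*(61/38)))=453180208/100345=4516.22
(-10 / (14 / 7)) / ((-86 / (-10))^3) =-625 / 79507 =-0.01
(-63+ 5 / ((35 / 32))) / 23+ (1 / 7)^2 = -2840 / 1127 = -2.52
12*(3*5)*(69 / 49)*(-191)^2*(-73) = -675017621.63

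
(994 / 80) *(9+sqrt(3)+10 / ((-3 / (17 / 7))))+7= 2189 / 120+497 *sqrt(3) / 40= 39.76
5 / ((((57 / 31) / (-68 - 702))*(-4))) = 59675 / 114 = 523.46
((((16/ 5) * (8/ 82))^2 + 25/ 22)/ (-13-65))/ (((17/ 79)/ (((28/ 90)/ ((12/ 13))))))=-630827561/ 25462107000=-0.02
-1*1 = -1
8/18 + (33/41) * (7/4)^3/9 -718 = -717.08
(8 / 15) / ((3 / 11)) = 1.96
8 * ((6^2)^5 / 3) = 161243136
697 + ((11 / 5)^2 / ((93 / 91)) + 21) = 1680361 / 2325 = 722.74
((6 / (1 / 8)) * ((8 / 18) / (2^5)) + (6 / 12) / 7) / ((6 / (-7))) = -31 / 36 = -0.86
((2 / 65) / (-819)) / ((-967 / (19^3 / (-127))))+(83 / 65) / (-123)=-2783291569 / 268047221715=-0.01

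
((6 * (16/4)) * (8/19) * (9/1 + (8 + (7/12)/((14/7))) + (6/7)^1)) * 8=195136/133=1467.19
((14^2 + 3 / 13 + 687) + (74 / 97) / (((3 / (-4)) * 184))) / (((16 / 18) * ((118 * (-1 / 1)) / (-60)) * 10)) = 691636905 / 13689416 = 50.52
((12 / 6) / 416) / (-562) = -1 / 116896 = -0.00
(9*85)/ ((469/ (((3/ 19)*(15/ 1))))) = 34425/ 8911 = 3.86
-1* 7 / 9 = -7 / 9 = -0.78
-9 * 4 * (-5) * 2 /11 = 360 /11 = 32.73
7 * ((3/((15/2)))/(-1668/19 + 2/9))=-1197/37435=-0.03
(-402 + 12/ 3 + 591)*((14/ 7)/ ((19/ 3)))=60.95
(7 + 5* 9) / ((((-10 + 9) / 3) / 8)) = -1248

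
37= 37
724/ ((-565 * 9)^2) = 724/ 25857225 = 0.00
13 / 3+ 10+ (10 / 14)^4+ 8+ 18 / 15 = 856928 / 36015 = 23.79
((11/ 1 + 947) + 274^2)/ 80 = 38017/ 40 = 950.42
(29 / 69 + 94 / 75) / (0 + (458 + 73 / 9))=8661 / 2412125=0.00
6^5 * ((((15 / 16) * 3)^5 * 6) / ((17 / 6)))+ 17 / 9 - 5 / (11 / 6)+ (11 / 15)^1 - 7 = 2897820.11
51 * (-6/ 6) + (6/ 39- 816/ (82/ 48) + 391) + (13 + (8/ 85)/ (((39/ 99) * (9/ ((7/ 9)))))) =-152273239/ 1223235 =-124.48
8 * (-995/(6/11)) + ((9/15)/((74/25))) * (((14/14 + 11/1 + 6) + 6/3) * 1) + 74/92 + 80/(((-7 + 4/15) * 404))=-759861301153/52086306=-14588.50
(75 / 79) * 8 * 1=600 / 79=7.59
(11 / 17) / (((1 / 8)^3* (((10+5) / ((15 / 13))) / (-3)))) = -16896 / 221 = -76.45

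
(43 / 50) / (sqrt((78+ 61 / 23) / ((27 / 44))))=0.08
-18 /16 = -9 /8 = -1.12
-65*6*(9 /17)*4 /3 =-4680 /17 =-275.29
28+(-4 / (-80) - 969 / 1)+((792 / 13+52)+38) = -205407 / 260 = -790.03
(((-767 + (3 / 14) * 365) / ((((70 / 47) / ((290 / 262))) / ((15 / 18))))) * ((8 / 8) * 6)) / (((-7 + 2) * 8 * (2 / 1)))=13143409 / 410816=31.99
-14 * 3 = -42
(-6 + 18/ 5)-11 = -67/ 5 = -13.40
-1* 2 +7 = 5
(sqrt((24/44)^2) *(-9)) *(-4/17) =216/187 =1.16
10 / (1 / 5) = 50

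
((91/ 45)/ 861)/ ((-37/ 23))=-299/ 204795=-0.00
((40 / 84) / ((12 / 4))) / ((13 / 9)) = 10 / 91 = 0.11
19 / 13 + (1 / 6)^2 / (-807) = 1.46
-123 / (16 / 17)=-2091 / 16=-130.69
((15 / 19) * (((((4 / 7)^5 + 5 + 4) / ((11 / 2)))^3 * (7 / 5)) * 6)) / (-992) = -31785643151135127 / 1063398163935258382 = -0.03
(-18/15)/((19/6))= -0.38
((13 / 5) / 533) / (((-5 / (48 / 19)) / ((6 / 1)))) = -288 / 19475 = -0.01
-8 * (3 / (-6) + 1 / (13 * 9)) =460 / 117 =3.93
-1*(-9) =9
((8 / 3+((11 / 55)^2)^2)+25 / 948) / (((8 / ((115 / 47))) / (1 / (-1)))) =-12240393 / 14852000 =-0.82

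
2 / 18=1 / 9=0.11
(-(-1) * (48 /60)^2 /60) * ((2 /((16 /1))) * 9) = 3 /250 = 0.01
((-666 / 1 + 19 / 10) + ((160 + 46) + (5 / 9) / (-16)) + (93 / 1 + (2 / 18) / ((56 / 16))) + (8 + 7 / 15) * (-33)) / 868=-216553 / 291648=-0.74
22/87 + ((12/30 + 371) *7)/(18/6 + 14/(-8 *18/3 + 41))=1131023/435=2600.05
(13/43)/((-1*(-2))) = 13/86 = 0.15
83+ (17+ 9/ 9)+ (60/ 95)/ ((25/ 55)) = 9727/ 95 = 102.39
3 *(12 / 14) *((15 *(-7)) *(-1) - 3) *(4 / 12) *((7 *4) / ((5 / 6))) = 2937.60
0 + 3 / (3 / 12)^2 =48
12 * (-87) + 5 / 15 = -3131 / 3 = -1043.67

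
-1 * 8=-8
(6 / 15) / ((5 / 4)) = 0.32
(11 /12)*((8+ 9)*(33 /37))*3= 6171 /148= 41.70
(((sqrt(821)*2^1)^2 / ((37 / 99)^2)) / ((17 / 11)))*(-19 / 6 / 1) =-1121162526 / 23273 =-48174.39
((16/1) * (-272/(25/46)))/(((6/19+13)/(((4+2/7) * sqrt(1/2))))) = -496128 * sqrt(2)/385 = -1822.42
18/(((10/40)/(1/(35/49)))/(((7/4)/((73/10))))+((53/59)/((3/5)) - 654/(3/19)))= -312228/71808241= -0.00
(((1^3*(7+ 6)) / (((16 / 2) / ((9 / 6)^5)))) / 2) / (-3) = -1053 / 512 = -2.06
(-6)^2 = 36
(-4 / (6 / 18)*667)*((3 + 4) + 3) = -80040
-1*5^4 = -625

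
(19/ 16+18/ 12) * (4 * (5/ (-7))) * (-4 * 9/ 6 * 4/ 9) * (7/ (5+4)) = 430/ 27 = 15.93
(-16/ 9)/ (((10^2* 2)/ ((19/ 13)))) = -38/ 2925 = -0.01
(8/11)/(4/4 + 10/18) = 36/77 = 0.47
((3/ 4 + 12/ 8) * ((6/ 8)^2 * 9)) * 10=3645/ 32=113.91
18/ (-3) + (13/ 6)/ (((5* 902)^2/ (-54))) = -6.00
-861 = -861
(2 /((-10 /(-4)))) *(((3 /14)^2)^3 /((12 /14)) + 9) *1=19361907 /2689120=7.20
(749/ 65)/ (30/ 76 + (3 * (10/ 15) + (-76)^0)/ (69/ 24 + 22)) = 5663938/ 253305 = 22.36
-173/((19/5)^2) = -4325/361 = -11.98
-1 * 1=-1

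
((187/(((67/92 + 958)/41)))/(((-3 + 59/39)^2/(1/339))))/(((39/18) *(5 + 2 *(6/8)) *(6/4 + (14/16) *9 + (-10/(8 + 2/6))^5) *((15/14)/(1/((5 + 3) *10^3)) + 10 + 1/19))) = 2345335300000/183011801099677103669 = 0.00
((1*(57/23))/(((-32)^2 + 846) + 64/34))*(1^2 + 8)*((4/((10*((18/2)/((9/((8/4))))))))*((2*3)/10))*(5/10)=26163/36595300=0.00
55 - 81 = -26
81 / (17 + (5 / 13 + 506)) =13 / 84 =0.15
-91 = -91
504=504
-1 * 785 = -785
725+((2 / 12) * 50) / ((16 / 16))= 2200 / 3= 733.33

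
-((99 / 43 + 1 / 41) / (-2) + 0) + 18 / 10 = 26122 / 8815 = 2.96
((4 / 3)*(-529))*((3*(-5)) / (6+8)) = 5290 / 7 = 755.71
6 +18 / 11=84 / 11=7.64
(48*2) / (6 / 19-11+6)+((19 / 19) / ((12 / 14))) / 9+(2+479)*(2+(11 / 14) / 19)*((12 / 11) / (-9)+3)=519250847 / 185031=2806.29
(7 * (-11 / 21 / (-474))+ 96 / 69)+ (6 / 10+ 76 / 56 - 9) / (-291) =79016179 / 55518435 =1.42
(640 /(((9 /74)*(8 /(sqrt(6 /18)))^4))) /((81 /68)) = 3145 /26244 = 0.12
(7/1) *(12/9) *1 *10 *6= 560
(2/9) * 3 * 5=10/3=3.33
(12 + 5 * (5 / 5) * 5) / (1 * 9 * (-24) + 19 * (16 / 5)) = -0.24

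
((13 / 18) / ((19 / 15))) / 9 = 65 / 1026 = 0.06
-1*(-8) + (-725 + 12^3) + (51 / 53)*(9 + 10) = 54552 / 53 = 1029.28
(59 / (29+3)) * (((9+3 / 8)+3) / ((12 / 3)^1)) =5841 / 1024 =5.70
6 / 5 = 1.20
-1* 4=-4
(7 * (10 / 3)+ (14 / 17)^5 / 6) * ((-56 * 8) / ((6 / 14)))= -104176772224 / 4259571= -24457.10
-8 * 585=-4680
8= 8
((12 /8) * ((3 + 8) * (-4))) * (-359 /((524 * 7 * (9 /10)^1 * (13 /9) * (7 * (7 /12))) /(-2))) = -1421640 /584129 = -2.43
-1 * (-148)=148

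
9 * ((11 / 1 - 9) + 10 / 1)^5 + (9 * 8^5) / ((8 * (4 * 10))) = 11202048 / 5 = 2240409.60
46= 46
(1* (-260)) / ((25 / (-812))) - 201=41219 / 5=8243.80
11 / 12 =0.92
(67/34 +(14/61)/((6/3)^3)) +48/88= 116111/45628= 2.54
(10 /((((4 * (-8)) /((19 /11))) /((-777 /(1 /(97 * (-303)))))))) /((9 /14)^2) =-11811704065 /396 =-29827535.52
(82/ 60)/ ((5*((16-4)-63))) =-41/ 7650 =-0.01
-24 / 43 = -0.56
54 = 54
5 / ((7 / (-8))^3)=-2560 / 343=-7.46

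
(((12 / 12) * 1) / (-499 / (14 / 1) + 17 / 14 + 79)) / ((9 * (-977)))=-7 / 2743416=-0.00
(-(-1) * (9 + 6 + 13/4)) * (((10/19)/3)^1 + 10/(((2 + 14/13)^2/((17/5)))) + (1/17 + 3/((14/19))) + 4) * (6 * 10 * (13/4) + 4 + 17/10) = 3152797508883/72352000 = 43575.82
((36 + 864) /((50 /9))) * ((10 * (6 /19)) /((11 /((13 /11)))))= 126360 /2299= 54.96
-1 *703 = -703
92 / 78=46 / 39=1.18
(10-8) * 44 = 88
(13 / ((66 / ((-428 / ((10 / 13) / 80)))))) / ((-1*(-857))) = -289328 / 28281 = -10.23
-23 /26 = -0.88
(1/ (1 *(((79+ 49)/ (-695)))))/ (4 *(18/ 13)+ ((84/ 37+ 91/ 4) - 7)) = -0.23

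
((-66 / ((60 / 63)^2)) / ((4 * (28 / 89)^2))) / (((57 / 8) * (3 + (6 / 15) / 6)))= -2352537 / 279680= -8.41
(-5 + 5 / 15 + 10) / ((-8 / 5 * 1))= -10 / 3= -3.33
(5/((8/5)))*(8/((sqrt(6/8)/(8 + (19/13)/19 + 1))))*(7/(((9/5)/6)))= 413000*sqrt(3)/117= 6113.99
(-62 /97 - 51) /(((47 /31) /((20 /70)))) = -310558 /31913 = -9.73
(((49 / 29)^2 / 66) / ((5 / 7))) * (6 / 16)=16807 / 740080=0.02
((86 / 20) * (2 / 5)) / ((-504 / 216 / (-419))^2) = 67942107 / 1225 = 55462.94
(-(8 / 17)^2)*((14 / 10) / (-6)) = 224 / 4335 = 0.05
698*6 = 4188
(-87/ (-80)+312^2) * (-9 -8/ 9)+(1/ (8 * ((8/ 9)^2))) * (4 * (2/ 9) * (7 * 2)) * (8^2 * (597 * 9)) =-68552821/ 240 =-285636.75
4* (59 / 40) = 59 / 10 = 5.90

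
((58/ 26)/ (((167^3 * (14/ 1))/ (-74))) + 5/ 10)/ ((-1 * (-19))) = 423826987/ 16105507054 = 0.03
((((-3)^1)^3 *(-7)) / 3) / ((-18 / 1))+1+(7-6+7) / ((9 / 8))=83 / 18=4.61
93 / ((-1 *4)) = -93 / 4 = -23.25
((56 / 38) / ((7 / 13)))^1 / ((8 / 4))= 26 / 19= 1.37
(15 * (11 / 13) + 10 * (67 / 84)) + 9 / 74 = 210001 / 10101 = 20.79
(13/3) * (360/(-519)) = -520/173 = -3.01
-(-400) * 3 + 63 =1263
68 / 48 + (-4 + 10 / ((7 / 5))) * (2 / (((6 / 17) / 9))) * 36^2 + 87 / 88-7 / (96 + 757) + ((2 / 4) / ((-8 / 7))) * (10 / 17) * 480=5563478536201 / 26797848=207609.15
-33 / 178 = -0.19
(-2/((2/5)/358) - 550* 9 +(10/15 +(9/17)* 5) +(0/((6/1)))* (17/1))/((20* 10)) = -343571/10200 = -33.68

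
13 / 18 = 0.72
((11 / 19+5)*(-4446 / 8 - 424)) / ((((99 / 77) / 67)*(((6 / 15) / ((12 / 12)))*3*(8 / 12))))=-487072915 / 1368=-356047.45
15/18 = 5/6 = 0.83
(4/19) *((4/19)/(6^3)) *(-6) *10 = -40/3249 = -0.01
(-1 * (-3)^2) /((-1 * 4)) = 9 /4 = 2.25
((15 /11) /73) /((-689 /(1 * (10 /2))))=-75 /553267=-0.00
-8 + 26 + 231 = 249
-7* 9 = -63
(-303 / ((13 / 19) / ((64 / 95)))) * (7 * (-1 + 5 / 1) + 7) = -135744 / 13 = -10441.85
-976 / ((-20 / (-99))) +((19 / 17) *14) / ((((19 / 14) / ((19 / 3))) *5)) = -1228232 / 255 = -4816.60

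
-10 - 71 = -81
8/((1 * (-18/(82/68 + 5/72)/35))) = -19.84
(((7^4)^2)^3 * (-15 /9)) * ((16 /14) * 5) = -5473749468016183268600 /3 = -1824583156005394422866.67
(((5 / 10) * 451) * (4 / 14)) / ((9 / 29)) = 13079 / 63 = 207.60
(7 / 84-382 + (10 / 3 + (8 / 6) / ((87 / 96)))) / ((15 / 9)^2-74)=393705 / 74356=5.29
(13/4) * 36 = 117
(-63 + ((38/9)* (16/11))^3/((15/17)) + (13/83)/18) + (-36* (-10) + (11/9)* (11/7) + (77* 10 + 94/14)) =22631444410213/16912311570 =1338.16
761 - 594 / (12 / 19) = -359 / 2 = -179.50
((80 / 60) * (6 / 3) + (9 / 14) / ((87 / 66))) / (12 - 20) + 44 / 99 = 733 / 14616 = 0.05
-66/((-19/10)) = 660/19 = 34.74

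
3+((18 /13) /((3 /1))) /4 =81 /26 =3.12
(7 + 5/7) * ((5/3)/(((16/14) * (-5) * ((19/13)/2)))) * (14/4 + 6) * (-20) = 585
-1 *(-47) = 47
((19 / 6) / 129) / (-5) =-19 / 3870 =-0.00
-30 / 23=-1.30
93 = 93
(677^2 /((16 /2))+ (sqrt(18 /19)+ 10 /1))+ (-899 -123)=3 * sqrt(38) /19+ 450233 /8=56280.10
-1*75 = -75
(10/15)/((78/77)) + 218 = 218.66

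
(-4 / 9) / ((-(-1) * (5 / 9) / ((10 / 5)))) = -8 / 5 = -1.60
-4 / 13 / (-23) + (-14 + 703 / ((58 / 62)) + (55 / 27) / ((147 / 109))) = 25433058946 / 34415199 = 739.01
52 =52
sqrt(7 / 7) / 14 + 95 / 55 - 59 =-8809 / 154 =-57.20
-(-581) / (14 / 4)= 166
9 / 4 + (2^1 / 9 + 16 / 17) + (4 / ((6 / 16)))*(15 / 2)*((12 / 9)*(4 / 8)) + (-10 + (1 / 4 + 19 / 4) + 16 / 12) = 32485 / 612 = 53.08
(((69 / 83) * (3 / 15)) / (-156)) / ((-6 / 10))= 23 / 12948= 0.00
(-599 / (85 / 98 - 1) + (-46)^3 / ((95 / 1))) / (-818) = -2155661 / 505115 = -4.27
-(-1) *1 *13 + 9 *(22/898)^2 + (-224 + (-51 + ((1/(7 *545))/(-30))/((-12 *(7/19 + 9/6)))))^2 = 36247957572876632673942961/479229422868266490000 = 75638.01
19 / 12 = 1.58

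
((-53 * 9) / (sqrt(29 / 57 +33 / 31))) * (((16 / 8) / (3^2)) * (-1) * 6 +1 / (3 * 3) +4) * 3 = -795 * sqrt(1228065) / 278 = -3169.08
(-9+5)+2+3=1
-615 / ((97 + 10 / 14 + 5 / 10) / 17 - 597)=146370 / 140711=1.04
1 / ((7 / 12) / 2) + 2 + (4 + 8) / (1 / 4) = 374 / 7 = 53.43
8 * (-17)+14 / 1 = -122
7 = 7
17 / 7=2.43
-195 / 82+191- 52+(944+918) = 1998.62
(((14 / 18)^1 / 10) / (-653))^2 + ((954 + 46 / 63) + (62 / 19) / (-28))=438521254253767 / 459370415700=954.61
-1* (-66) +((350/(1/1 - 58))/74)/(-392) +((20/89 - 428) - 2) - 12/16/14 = -1912147991/5255628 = -363.83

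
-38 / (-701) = 0.05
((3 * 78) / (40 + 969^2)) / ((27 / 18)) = 156 / 939001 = 0.00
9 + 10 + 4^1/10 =97/5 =19.40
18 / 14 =9 / 7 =1.29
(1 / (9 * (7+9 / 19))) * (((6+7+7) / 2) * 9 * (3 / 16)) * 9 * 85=218025 / 1136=191.92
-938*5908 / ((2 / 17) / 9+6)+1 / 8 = -847880597 / 920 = -921609.34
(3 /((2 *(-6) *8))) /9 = -1 /288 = -0.00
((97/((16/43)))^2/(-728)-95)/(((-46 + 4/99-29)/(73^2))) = 18518903283771/1383036928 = 13390.03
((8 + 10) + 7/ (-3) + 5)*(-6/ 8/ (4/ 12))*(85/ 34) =-465/ 4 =-116.25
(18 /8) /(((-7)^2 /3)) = 27 /196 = 0.14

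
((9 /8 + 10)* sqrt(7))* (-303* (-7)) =62429.48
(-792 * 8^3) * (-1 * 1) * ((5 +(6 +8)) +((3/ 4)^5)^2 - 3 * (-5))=13809971.36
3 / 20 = 0.15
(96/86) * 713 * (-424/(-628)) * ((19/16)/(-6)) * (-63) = 45233433/6751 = 6700.26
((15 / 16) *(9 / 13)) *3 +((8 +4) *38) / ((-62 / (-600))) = 28466955 / 6448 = 4414.85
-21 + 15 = -6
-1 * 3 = -3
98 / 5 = 19.60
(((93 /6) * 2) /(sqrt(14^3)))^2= 961 /2744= 0.35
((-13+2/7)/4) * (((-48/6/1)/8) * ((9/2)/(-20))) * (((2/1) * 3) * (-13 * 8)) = 31239/70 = 446.27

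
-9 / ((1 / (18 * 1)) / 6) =-972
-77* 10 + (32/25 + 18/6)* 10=-3636/5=-727.20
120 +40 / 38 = 121.05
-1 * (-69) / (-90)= -0.77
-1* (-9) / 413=9 / 413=0.02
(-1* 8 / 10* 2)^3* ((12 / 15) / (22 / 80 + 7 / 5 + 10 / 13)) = -212992 / 158875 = -1.34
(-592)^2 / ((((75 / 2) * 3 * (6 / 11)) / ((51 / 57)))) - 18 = 65305918 / 12825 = 5092.08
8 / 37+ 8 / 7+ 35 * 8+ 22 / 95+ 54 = 8257208 / 24605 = 335.59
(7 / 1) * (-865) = -6055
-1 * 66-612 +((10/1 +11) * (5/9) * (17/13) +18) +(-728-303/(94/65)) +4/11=-63791749/40326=-1581.90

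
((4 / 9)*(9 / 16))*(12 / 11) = 3 / 11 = 0.27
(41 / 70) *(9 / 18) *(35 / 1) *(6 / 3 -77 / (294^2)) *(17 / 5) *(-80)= -17205445 / 3087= -5573.52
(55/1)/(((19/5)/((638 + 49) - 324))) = 99825/19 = 5253.95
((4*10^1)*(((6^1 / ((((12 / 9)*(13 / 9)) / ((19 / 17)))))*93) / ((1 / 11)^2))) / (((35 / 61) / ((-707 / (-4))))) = 106698459087 / 221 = 482798457.41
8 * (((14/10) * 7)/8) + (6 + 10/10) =84/5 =16.80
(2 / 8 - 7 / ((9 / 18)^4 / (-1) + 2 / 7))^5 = -291407050746196551 / 10000000000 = -29140705.07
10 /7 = 1.43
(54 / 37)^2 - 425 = -578909 / 1369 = -422.87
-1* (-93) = 93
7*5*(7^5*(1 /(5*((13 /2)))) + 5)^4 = 9287401214003008887 /3570125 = 2601421858899.34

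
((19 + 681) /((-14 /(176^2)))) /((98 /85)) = -65824000 /49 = -1343346.94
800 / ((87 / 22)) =17600 / 87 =202.30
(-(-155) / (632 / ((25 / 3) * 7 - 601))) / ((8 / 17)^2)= -18231565 / 30336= -600.99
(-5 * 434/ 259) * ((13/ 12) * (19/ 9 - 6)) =70525/ 1998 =35.30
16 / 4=4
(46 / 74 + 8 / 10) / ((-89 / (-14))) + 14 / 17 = 293104 / 279905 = 1.05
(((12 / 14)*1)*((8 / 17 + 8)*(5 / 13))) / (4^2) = 270 / 1547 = 0.17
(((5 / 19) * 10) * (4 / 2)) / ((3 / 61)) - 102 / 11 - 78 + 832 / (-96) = 6946 / 627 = 11.08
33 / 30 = 11 / 10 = 1.10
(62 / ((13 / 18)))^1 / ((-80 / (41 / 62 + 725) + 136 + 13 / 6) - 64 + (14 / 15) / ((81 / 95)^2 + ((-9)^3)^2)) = 80273361065850072 / 69248973994087225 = 1.16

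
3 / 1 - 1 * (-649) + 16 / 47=30660 / 47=652.34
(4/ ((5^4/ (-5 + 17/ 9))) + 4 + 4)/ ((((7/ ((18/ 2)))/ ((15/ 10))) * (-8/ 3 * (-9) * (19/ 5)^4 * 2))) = 5611/ 3648988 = 0.00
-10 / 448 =-5 / 224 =-0.02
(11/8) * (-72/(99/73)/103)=-73/103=-0.71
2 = 2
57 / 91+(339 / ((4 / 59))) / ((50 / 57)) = 5700.91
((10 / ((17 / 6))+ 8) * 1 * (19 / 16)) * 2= 931 / 34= 27.38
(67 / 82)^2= 4489 / 6724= 0.67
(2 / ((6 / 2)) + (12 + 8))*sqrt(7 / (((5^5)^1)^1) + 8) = 62*sqrt(125035) / 375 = 58.46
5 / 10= 1 / 2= 0.50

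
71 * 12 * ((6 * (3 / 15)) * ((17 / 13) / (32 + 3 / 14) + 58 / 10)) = 5971.42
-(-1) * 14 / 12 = 7 / 6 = 1.17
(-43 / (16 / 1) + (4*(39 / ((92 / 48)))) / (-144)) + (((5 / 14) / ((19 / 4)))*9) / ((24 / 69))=-63981 / 48944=-1.31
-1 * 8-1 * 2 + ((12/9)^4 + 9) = 175/81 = 2.16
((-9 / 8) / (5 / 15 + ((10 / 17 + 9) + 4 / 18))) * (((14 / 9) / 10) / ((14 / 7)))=-1071 / 124160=-0.01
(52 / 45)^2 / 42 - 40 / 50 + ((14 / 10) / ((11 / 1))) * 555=69.87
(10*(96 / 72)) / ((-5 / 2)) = -16 / 3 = -5.33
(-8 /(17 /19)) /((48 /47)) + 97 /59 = -42793 /6018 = -7.11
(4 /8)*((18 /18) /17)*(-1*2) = -1 /17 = -0.06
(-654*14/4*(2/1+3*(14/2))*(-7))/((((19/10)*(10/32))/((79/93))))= 310547104/589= 527244.66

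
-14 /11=-1.27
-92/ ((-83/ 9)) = 828/ 83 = 9.98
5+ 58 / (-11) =-0.27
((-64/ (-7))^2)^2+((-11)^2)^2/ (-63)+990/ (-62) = 4514469056/ 669879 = 6739.23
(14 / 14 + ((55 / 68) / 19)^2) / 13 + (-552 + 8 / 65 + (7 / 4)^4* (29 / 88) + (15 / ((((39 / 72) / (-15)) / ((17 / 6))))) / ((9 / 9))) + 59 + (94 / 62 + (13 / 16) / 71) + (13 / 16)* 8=-557704237012294499 / 336249061857280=-1658.60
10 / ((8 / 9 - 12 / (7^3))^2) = 47647845 / 3474248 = 13.71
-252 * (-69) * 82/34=712908/17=41935.76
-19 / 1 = -19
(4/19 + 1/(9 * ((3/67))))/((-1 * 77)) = -1381/39501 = -0.03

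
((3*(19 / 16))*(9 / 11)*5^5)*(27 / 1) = 43284375 / 176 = 245933.95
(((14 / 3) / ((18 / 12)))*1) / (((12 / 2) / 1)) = 14 / 27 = 0.52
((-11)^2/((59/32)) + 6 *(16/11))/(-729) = -48256/473121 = -0.10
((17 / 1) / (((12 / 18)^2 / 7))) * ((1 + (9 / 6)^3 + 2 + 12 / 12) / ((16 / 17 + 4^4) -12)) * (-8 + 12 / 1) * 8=358071 / 1388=257.98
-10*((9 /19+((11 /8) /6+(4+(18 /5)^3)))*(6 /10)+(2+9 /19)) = -6324909 /19000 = -332.89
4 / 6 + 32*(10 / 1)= 962 / 3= 320.67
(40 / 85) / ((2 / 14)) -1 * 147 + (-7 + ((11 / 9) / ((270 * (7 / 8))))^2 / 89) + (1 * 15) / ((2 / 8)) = -9927114128038 / 109442892825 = -90.71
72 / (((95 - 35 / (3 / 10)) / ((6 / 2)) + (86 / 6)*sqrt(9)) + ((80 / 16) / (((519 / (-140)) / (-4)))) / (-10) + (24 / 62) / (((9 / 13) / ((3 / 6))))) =868806 / 428585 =2.03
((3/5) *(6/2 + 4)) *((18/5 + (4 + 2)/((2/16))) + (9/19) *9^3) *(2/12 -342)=-541359399/950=-569852.00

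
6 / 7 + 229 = 1609 / 7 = 229.86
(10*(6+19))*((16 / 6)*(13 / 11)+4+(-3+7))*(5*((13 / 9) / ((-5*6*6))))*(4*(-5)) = 5980000 / 2673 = 2237.19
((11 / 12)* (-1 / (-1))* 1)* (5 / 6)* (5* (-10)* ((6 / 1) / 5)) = -275 / 6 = -45.83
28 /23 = 1.22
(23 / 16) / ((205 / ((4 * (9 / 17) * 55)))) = 2277 / 2788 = 0.82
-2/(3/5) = -10/3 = -3.33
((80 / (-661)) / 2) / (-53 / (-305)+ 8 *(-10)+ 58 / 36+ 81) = -219600 / 10106029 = -0.02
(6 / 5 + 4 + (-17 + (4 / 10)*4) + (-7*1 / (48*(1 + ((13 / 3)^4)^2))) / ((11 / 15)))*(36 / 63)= -7322058991407 / 1256235414280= -5.83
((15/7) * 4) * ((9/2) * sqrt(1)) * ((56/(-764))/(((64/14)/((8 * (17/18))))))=-4.67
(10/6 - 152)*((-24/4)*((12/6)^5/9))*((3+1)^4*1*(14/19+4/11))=903515.32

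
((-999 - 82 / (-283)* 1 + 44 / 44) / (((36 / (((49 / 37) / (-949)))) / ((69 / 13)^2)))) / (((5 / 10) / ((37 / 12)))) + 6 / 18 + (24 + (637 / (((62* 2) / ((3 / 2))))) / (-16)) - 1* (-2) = 5865916991143 / 180098881664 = 32.57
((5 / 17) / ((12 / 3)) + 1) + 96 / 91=13171 / 6188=2.13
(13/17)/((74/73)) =0.75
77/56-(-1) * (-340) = -2709/8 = -338.62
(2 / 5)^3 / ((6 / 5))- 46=-45.95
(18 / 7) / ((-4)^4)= 9 / 896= 0.01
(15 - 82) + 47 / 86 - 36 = -102.45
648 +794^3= 500566832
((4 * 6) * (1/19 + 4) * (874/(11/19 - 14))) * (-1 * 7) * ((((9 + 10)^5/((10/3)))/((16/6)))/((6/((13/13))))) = 1749683360271/850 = 2058451012.08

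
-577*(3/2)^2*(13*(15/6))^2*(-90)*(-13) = -12835148625/8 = -1604393578.12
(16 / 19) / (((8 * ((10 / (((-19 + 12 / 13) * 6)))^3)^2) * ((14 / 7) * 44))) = 7858047974841 / 4035212324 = 1947.37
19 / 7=2.71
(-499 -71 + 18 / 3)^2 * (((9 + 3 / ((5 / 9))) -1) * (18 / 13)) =383623776 / 65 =5901904.25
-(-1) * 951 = 951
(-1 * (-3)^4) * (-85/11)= 6885/11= 625.91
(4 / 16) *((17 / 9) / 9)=17 / 324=0.05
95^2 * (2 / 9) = 18050 / 9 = 2005.56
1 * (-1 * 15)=-15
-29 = -29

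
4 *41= 164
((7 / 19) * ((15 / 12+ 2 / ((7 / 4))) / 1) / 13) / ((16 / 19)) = 0.08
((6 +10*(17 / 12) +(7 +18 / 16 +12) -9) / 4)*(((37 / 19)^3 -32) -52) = -394652753 / 658464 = -599.35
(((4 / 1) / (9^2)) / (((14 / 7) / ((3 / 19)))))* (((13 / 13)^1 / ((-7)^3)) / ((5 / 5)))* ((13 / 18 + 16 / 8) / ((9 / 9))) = -1 / 32319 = -0.00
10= 10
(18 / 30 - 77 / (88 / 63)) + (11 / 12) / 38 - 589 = -733591 / 1140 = -643.50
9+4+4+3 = 20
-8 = -8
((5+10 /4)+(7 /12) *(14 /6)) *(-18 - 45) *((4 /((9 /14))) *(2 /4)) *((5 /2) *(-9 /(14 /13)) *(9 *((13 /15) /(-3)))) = -377377 /4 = -94344.25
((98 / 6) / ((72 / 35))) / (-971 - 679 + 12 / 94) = -80605 / 16749504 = -0.00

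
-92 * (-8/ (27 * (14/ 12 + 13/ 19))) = 14.73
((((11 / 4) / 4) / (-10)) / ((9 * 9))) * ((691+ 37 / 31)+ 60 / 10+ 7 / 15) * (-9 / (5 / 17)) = 60751999 / 3348000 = 18.15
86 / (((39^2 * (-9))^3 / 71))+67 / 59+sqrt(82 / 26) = 171866001158269 / 151344687904371+sqrt(533) / 13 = 2.91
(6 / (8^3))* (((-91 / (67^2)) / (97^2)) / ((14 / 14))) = -273 / 10812672256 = -0.00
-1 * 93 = -93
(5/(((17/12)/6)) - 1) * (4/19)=1372/323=4.25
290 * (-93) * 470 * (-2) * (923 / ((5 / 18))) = 84238961040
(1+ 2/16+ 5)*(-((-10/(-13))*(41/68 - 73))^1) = 1206135/3536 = 341.10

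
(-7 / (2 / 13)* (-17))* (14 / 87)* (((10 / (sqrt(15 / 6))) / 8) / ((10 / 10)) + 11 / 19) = 119119 / 1653 + 10829* sqrt(10) / 348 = 170.47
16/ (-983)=-16/ 983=-0.02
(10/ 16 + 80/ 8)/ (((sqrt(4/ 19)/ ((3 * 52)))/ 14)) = 23205 * sqrt(19)/ 2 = 50574.12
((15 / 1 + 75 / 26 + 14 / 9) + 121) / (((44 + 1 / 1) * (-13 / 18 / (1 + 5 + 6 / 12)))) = -32863 / 1170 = -28.09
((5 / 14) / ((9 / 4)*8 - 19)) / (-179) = 5 / 2506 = 0.00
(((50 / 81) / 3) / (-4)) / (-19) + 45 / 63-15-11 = -1634243 / 64638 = -25.28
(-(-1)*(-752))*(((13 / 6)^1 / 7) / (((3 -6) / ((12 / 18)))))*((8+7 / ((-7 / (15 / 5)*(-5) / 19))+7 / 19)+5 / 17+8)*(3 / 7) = 147686032 / 237405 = 622.08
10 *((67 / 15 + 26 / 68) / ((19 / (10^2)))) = 247300 / 969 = 255.21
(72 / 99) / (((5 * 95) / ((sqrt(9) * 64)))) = 1536 / 5225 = 0.29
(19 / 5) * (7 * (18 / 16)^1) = 1197 / 40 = 29.92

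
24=24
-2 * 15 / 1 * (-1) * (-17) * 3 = -1530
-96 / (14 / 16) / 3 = -256 / 7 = -36.57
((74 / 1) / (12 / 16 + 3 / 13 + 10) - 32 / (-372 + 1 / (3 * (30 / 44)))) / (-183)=-32576552 / 873456987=-0.04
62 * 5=310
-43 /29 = -1.48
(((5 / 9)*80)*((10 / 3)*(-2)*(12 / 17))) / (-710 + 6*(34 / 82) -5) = 1312000 / 4469589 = 0.29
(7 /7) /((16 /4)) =1 /4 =0.25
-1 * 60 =-60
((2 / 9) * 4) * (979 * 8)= 6961.78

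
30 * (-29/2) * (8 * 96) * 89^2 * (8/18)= -1176110080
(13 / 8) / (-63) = -13 / 504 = -0.03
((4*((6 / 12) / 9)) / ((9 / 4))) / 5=8 / 405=0.02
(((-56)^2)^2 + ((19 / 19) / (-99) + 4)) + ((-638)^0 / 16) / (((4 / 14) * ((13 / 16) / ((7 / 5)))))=126570019721 / 12870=9834500.37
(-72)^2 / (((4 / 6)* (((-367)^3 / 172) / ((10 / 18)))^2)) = 71001600 / 2443410216924769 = 0.00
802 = 802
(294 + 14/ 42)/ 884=883/ 2652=0.33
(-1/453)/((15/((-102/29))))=34/65685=0.00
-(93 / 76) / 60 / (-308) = 31 / 468160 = 0.00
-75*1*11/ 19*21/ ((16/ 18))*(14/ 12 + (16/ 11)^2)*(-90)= 506685375/ 1672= 303041.49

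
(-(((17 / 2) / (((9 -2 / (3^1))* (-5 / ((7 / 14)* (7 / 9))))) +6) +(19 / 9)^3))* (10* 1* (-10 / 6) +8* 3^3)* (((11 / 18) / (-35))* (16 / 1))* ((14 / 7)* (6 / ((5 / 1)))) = 294040967792 / 143521875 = 2048.75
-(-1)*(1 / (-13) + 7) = 90 / 13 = 6.92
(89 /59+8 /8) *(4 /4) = 148 /59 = 2.51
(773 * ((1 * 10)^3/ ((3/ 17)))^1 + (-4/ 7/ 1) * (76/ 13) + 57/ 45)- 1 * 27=1993038438/ 455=4380304.26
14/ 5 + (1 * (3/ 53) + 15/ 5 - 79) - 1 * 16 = -23623/ 265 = -89.14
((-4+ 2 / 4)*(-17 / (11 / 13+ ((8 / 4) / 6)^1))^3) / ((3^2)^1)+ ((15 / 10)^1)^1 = 226963089 / 194672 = 1165.87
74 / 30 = 37 / 15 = 2.47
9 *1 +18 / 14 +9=135 / 7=19.29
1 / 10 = 0.10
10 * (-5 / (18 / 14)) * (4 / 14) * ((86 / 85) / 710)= -172 / 10863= -0.02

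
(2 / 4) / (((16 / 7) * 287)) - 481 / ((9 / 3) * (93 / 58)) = -36601897 / 366048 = -99.99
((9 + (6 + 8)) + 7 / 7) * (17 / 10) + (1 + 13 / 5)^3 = 10932 / 125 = 87.46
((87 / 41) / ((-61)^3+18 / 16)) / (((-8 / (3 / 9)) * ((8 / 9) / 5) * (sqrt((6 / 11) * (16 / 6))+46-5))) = 2871 / 53676200840-261 * sqrt(11) / 550181058610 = 0.00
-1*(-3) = 3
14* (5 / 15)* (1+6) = 98 / 3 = 32.67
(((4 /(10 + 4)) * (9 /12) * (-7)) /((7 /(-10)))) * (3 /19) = 45 /133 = 0.34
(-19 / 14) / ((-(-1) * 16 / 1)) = -19 / 224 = -0.08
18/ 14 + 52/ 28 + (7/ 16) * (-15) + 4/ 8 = -327/ 112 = -2.92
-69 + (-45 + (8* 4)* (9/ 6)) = -66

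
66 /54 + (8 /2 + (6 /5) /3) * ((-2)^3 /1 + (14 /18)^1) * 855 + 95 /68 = -16626437 /612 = -27167.38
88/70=44/35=1.26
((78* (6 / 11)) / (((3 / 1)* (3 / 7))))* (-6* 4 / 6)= -1456 / 11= -132.36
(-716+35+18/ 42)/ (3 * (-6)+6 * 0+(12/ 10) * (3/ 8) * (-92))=7940/ 693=11.46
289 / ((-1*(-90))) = 289 / 90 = 3.21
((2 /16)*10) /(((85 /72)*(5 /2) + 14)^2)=25920 /5958481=0.00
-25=-25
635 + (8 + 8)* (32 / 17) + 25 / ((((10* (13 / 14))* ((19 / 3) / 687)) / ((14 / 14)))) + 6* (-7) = 3842766 / 4199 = 915.16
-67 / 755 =-0.09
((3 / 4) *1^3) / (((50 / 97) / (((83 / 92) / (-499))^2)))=2004699 / 421508892800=0.00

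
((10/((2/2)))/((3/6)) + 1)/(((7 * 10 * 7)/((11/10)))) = 33/700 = 0.05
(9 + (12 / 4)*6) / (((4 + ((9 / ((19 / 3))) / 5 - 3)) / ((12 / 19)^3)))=116640 / 22021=5.30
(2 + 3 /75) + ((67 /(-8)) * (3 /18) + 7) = 9173 /1200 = 7.64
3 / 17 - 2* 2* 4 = -269 / 17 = -15.82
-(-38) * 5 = 190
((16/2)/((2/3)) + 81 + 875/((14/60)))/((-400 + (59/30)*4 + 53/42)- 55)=-8.62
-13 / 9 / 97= -13 / 873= -0.01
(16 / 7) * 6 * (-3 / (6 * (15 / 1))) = -16 / 35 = -0.46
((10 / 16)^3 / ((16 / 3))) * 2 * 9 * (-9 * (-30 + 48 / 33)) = 4768875 / 22528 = 211.69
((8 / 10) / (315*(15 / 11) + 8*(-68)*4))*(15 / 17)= -132 / 326587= -0.00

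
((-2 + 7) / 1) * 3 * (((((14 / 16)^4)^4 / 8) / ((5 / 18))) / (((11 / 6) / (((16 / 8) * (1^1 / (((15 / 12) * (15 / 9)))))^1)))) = 8075602128413043 / 19351404648857600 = 0.42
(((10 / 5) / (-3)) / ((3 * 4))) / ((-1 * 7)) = 1 / 126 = 0.01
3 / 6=1 / 2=0.50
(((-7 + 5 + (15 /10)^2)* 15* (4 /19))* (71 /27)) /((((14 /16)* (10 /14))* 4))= 142 /171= 0.83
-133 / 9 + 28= 119 / 9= 13.22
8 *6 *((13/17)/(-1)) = -624/17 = -36.71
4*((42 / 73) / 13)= 168 / 949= 0.18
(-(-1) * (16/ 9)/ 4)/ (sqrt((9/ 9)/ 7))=4 * sqrt(7)/ 9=1.18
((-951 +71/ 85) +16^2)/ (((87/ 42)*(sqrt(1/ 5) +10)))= -8260560/ 246007 +826056*sqrt(5)/ 1230035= -32.08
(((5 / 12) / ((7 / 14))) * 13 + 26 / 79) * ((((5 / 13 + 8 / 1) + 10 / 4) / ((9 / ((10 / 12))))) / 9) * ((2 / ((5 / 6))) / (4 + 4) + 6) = 806267 / 102384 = 7.87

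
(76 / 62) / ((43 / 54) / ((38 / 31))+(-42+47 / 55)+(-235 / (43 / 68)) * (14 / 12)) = -184413240 / 71318975813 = -0.00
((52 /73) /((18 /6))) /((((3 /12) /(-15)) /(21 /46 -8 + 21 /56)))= 102.13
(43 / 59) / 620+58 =2121683 / 36580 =58.00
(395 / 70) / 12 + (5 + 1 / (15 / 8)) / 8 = 122 / 105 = 1.16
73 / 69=1.06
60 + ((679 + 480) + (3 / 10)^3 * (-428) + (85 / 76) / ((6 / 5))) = 1208.38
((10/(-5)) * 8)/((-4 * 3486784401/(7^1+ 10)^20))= 16256925626590290089606404/3486784401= 4662440735345681.07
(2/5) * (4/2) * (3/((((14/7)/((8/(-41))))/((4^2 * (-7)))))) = 5376/205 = 26.22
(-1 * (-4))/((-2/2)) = -4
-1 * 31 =-31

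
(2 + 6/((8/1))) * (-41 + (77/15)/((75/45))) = -2607/25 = -104.28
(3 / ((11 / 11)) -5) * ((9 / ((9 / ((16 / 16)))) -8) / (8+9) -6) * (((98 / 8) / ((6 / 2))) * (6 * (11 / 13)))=58751 / 221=265.84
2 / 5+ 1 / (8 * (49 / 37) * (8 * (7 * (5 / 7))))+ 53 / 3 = 849967 / 47040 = 18.07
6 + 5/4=7.25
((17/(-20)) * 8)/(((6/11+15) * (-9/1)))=374/7695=0.05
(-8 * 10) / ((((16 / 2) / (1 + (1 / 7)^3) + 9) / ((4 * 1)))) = -1376 / 73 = -18.85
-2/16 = -1/8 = -0.12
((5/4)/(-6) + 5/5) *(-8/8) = -19/24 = -0.79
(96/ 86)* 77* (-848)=-3134208/ 43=-72888.56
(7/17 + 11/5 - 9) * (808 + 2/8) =-1755519/340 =-5163.29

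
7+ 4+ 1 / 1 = 12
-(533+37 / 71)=-37880 / 71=-533.52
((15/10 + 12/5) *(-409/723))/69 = -5317/166290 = -0.03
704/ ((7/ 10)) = 1005.71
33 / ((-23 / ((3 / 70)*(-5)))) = 99 / 322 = 0.31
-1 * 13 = -13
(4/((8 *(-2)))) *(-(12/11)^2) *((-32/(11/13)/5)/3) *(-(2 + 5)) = 5.25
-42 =-42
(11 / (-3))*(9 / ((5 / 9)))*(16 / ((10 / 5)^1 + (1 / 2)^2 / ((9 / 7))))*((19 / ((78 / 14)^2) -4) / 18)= 5441568 / 66755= 81.52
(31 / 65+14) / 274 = 941 / 17810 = 0.05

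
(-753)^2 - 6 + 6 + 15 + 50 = 567074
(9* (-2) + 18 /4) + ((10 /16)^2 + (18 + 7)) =761 /64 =11.89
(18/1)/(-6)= -3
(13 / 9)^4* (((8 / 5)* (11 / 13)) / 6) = 96668 / 98415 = 0.98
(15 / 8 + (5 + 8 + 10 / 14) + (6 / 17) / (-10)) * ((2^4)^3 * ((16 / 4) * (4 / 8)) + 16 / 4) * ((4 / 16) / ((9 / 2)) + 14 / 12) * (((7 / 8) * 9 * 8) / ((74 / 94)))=2119725333 / 170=12468972.55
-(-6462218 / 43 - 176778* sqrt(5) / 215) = 176778* sqrt(5) / 215+ 6462218 / 43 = 152122.69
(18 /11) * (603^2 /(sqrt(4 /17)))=3272481 * sqrt(17) /11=1226616.80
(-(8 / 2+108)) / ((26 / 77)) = -4312 / 13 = -331.69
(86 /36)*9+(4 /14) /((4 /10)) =311 /14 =22.21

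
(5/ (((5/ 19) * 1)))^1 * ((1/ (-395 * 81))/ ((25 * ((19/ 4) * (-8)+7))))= 19/ 24796125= 0.00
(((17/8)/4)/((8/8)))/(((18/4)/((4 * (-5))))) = -85/36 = -2.36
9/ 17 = 0.53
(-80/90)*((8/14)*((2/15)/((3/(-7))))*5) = 64/81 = 0.79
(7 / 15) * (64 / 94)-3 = -1891 / 705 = -2.68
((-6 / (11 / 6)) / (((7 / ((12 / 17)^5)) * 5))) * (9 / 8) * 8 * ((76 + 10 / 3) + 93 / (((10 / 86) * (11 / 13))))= -4543052230656 / 30065471975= -151.11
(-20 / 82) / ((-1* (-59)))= -10 / 2419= -0.00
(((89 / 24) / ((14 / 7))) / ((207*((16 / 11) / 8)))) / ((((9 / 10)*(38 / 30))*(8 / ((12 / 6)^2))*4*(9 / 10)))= 122375 / 20388672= 0.01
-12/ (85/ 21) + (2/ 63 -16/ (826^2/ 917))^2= -12119210280008/ 4087973493765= -2.96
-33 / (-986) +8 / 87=371 / 2958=0.13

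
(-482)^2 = 232324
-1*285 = -285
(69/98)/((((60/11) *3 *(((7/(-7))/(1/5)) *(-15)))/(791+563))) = 0.78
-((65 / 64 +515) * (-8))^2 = -1090650625 / 64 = -17041416.02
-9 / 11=-0.82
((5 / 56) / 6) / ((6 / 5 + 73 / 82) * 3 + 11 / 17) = 17425 / 8100456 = 0.00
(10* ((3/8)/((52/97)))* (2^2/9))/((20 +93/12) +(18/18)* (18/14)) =3395/31707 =0.11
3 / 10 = 0.30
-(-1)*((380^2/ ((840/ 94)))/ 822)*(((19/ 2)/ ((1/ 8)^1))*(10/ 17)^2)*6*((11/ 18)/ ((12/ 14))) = 7092206000/ 3207033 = 2211.45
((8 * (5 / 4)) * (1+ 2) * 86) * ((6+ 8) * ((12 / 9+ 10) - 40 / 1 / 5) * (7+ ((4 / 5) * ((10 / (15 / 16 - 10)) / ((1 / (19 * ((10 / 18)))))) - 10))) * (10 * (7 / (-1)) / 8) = 3387002500 / 261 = 12977021.07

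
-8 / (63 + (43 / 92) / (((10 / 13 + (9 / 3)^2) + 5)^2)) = -27131904 / 213671011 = -0.13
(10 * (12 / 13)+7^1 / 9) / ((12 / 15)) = 5855 / 468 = 12.51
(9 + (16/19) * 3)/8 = 219/152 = 1.44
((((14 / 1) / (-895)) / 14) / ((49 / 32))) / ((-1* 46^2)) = 8 / 23199295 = 0.00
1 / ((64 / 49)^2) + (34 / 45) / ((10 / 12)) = 458603 / 307200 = 1.49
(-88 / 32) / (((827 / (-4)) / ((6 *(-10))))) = -660 / 827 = -0.80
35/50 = 7/10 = 0.70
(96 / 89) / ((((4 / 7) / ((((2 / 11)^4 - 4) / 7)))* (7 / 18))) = -3613248 / 1303049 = -2.77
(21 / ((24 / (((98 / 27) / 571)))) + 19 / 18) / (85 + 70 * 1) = 65437 / 9558540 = 0.01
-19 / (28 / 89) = -1691 / 28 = -60.39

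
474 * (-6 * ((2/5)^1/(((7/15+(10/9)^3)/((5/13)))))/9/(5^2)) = -460728/435565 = -1.06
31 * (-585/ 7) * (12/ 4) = -54405/ 7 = -7772.14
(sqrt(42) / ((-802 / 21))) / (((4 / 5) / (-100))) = 2625 *sqrt(42) / 802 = 21.21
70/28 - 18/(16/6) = -17/4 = -4.25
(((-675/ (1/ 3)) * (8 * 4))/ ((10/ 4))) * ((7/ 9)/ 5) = -4032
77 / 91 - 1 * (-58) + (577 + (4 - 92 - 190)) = 4652 / 13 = 357.85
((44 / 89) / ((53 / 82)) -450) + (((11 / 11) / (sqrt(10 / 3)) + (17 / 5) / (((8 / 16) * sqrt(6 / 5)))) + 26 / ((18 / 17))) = -18028921 / 42453 + 37 * sqrt(30) / 30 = -417.92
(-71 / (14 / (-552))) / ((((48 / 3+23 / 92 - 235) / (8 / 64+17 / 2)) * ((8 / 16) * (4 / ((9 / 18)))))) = -338031 / 12250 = -27.59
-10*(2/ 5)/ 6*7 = -14/ 3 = -4.67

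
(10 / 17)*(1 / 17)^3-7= -584637 / 83521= -7.00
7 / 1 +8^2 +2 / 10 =356 / 5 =71.20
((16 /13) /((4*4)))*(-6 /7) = -6 /91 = -0.07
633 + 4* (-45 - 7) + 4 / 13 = 5529 / 13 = 425.31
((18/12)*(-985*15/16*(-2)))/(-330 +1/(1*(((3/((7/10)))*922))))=-306507375/36511172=-8.39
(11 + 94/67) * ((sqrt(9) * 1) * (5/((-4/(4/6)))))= -4155/134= -31.01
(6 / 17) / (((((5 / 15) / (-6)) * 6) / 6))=-108 / 17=-6.35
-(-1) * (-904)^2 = 817216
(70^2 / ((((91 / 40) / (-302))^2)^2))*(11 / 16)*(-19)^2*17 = 8984554820276992000000 / 1399489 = 6419882414421972.59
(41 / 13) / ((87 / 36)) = 492 / 377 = 1.31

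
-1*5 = -5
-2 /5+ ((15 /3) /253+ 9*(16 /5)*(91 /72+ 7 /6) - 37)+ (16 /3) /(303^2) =11365239968 /348415155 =32.62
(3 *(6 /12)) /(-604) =-3 /1208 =-0.00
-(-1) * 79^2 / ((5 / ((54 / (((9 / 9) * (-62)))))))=-168507 / 155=-1087.14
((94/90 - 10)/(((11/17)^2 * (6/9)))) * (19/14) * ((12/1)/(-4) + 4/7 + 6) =-11064365/71148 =-155.51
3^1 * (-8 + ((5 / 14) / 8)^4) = -3776444589 / 157351936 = -24.00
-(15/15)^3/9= -1/9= -0.11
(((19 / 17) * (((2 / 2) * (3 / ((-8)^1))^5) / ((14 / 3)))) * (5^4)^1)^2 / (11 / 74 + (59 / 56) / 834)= 231254433689765625 / 28135700738080768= 8.22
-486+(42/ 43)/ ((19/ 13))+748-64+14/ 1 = 173750/ 817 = 212.67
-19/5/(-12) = 19/60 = 0.32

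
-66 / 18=-11 / 3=-3.67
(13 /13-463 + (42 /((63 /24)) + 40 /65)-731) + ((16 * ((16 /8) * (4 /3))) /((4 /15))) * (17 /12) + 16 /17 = -629039 /663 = -948.78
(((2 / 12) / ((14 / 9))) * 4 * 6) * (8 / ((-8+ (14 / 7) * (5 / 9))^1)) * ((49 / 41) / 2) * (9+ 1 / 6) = -20790 / 1271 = -16.36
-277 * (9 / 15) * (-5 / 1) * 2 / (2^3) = 831 / 4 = 207.75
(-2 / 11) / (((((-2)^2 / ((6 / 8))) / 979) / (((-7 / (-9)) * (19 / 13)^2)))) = -224903 / 4056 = -55.45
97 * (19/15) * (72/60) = 3686/25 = 147.44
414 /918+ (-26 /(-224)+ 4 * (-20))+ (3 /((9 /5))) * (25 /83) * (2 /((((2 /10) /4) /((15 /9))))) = -65376529 /1422288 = -45.97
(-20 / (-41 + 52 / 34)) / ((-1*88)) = -85 / 14762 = -0.01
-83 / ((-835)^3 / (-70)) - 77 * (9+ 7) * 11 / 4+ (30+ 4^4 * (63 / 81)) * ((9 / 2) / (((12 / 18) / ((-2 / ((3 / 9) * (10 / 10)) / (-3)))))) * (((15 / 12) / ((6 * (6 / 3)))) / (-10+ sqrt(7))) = -3431.81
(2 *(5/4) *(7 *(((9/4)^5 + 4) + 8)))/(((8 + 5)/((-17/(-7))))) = 6063645/26624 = 227.75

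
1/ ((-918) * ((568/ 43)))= -43/ 521424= -0.00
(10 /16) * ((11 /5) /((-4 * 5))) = -11 /160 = -0.07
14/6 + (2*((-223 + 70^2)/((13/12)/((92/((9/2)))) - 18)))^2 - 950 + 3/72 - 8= 41982409648027/155091272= 270694.86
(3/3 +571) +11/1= 583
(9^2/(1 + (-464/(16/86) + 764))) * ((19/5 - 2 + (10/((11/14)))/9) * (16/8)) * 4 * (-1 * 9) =1030968/95095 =10.84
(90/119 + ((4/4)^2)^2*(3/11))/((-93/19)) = -8531/40579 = -0.21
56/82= 28/41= 0.68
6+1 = 7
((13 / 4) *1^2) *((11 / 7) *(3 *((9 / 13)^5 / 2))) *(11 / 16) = 21434787 / 25590656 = 0.84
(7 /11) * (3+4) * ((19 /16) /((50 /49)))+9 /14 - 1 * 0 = 358933 /61600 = 5.83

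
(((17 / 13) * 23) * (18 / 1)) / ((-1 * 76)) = -3519 / 494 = -7.12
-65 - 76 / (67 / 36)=-7091 / 67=-105.84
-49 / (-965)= 0.05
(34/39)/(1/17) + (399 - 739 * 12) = -329713/39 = -8454.18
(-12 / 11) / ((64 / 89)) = -1.52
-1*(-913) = 913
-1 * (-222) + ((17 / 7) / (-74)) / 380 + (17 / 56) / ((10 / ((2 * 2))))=8744473 / 39368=222.12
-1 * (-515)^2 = -265225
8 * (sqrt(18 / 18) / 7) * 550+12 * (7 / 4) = 4547 / 7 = 649.57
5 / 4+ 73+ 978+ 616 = 6673 / 4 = 1668.25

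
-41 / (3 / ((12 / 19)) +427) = -164 / 1727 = -0.09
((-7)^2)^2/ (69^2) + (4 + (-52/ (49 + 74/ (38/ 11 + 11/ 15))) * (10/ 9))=11563325/ 3178761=3.64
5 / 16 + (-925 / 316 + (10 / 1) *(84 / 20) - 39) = 487 / 1264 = 0.39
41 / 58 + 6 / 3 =2.71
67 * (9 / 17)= 603 / 17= 35.47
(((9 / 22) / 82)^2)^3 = 531441 / 34468247221412663296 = 0.00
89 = 89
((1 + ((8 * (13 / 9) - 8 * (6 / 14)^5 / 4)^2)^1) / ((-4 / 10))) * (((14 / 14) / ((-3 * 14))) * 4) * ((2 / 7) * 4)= 122514441843400 / 3363432789843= 36.43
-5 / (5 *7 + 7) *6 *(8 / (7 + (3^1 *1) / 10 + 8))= -400 / 1071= -0.37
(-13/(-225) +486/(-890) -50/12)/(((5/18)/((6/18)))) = -186431/33375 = -5.59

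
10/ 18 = 5/ 9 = 0.56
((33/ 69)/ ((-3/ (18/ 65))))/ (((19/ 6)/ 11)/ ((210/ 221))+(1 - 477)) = 182952/ 1971355139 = 0.00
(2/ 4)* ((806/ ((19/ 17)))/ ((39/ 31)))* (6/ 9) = 32674/ 171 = 191.08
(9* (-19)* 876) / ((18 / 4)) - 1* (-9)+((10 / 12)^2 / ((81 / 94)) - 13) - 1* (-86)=-48413173 / 1458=-33205.19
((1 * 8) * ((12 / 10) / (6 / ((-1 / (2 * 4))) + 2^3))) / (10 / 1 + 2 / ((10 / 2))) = -3 / 130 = -0.02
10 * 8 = 80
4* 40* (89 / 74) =7120 / 37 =192.43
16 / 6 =8 / 3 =2.67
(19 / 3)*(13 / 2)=247 / 6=41.17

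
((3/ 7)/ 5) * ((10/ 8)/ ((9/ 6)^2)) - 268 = -5627/ 21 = -267.95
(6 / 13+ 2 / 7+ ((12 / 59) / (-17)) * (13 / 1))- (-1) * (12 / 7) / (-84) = 365017 / 638911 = 0.57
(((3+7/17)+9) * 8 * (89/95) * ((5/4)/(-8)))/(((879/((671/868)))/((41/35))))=-516629069/34501593840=-0.01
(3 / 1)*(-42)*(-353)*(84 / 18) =207564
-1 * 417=-417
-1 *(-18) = 18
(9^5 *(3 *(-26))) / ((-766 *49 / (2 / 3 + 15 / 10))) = 9979281 / 37534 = 265.87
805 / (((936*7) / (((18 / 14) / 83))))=0.00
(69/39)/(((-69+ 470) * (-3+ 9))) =23/31278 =0.00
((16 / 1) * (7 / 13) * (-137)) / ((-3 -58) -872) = 15344 / 12129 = 1.27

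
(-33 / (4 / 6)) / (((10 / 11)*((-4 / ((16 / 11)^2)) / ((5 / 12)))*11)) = 12 / 11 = 1.09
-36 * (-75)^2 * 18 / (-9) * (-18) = -7290000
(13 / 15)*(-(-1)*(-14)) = -182 / 15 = -12.13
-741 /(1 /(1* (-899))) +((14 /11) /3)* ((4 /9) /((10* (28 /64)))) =989246179 /1485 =666159.04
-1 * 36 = -36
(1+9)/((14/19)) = 95/7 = 13.57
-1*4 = -4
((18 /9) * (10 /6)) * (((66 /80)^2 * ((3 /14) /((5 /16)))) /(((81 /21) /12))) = 121 /25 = 4.84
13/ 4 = 3.25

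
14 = 14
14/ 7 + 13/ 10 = 33/ 10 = 3.30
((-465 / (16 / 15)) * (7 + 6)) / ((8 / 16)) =-90675 / 8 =-11334.38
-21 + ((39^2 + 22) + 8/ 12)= 4568/ 3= 1522.67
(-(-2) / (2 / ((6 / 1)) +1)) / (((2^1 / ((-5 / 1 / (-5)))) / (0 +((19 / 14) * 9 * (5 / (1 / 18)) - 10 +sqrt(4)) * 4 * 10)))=229170 / 7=32738.57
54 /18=3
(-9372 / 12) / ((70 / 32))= -12496 / 35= -357.03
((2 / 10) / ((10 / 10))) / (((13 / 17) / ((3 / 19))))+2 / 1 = 2521 / 1235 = 2.04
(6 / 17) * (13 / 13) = 6 / 17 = 0.35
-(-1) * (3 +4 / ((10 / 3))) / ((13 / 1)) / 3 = 7 / 65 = 0.11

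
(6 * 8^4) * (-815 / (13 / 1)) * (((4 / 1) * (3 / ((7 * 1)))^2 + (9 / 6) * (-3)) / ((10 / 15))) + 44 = 5543175548 / 637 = 8702002.43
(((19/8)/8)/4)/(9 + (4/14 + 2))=133/20224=0.01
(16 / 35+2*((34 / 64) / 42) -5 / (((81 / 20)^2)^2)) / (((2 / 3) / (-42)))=-22363578247 / 765275040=-29.22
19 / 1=19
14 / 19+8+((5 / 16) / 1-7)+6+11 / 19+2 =10.63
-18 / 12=-3 / 2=-1.50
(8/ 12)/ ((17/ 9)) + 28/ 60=209/ 255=0.82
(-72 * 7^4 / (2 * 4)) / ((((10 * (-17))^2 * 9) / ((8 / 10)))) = -2401 / 36125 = -0.07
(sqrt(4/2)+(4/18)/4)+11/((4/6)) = sqrt(2)+149/9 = 17.97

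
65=65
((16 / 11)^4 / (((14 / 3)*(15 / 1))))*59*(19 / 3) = 23.89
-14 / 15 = -0.93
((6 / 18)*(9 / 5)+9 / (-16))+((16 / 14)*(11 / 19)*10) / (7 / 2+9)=6031 / 10640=0.57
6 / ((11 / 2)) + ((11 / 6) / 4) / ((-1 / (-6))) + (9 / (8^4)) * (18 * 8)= 11707 / 2816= 4.16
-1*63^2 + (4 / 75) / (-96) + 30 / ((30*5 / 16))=-7138441 / 1800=-3965.80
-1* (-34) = 34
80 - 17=63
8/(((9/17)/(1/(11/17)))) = 2312/99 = 23.35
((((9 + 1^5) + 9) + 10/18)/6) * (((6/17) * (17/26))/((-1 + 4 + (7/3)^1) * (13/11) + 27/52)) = 3872/35121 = 0.11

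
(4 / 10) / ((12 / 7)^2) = 49 / 360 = 0.14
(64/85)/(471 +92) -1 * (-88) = 88.00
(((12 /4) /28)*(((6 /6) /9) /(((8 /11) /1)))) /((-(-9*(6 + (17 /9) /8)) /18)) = 33 /6286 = 0.01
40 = 40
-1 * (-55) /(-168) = -55 /168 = -0.33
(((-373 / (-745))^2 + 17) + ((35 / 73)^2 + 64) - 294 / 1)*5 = -628574787859 / 591545645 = -1062.60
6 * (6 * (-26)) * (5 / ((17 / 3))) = -14040 / 17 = -825.88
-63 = -63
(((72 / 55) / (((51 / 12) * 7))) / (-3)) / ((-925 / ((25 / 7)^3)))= 12000 / 16612519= 0.00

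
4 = 4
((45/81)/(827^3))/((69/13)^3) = 10985/1672269659541423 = 0.00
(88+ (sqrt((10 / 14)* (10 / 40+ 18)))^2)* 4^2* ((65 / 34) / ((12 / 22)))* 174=117318630 / 119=985870.84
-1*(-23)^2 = -529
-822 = -822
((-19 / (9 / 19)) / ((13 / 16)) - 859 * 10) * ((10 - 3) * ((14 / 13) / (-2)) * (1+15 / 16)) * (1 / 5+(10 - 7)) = 1535414314 / 7605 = 201895.37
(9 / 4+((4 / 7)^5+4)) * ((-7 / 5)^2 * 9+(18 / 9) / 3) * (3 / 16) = 21.66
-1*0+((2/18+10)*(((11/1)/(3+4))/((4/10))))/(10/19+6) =6.09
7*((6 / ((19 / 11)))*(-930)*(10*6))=-25779600 / 19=-1356821.05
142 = 142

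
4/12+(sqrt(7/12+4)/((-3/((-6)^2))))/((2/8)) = 1/3 - 8*sqrt(165) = -102.43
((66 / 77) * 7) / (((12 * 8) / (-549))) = -549 / 16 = -34.31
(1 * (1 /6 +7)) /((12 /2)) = 43 /36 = 1.19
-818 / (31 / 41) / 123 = -8.80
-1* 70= -70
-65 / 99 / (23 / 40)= -2600 / 2277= -1.14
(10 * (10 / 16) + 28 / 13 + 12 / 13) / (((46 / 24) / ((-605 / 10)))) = -176055 / 598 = -294.41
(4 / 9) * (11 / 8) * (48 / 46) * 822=12056 / 23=524.17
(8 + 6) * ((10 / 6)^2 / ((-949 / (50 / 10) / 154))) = -269500 / 8541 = -31.55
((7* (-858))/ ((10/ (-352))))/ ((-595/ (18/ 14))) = -1359072/ 2975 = -456.83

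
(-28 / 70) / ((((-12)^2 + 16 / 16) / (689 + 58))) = -2.06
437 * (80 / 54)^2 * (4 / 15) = 559360 / 2187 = 255.77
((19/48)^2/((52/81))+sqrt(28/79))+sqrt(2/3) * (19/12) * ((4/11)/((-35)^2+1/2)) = 0.84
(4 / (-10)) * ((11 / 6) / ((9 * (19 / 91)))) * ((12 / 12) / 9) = -1001 / 23085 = -0.04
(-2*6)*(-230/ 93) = 920/ 31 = 29.68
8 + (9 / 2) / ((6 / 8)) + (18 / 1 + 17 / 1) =49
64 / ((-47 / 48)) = -3072 / 47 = -65.36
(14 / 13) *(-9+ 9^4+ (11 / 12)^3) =79262309 / 11232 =7056.83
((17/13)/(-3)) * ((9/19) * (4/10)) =-0.08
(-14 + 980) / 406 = 69 / 29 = 2.38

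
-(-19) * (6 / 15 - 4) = -342 / 5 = -68.40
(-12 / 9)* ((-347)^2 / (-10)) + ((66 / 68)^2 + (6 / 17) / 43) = 11971289669 / 745620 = 16055.48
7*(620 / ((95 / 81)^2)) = 5694948 / 1805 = 3155.10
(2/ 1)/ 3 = 2/ 3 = 0.67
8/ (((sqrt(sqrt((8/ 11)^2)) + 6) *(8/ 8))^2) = 242/ (sqrt(22) + 33)^2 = 0.17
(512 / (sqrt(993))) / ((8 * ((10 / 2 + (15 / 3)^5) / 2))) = 64 * sqrt(993) / 1554045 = 0.00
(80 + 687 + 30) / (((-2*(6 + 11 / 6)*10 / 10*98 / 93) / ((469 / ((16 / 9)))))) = -134084889 / 10528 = -12736.03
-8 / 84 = -2 / 21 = -0.10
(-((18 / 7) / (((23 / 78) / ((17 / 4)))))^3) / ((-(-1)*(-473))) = 107.63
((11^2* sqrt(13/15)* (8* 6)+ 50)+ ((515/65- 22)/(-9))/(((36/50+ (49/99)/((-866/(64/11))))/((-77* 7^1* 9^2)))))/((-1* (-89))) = -1009.29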